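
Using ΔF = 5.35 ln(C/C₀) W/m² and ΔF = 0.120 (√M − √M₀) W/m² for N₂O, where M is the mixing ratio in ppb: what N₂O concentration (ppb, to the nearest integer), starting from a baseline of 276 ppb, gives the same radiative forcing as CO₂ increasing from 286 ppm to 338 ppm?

CO₂ forcing: 5.35 × ln(338/286) = 5.35 × 0.167054 = 0.89374 W/m².
Set 0.120(√M − √276) = 0.89374: √M = 0.89374/0.120 + √276 = 7.4478 + 16.6132 = 24.0610.
M = (24.0610)² = 578.93 ppb.

M ≈ 579 ppb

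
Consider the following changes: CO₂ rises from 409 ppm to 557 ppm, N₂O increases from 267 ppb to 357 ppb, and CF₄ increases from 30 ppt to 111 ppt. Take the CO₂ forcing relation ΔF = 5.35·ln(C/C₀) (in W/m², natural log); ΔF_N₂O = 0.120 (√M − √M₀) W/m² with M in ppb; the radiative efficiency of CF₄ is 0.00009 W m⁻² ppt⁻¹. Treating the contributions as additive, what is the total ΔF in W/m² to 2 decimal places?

CO₂: 5.35 × ln(557/409) = 5.35 × ln(1.36186) = 5.35 × 0.30885 = 1.6523 W/m².
N₂O: 0.120 × (√357 − √267) = 0.120 × (18.8944 − 16.3401) = 0.120 × 2.5543 = 0.3065 W/m².
CF₄: ΔF = 0.00009 × (111 − 30) = 0.00009 × 81 = 0.0073 W/m².
Total ΔF = 1.6523 + 0.3065 + 0.0073 = 1.9661 W/m².

ΔF = 1.97 W/m²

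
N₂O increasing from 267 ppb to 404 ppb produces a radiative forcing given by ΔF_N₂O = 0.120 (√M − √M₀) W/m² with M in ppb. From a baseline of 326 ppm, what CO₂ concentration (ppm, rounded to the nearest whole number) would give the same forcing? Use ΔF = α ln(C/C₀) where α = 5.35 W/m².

C ≈ 355 ppm

N₂O forcing: 0.120 × (√404 − √267) = 0.120 × (20.0998 − 16.3401) = 0.120 × 3.7597 = 0.45116 W/m².
Set 5.35 ln(C/326) = 0.45116: ln(C/326) = 0.45116/5.35 = 0.08433, so C = 326 × e^0.08433 = 326 × 1.08799 = 354.68 ppm.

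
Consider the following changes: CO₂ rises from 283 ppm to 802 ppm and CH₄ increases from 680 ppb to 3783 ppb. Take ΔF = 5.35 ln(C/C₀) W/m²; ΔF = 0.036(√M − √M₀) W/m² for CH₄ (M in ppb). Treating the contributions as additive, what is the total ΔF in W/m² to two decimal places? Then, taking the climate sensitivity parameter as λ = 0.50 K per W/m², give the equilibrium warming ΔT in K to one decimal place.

ΔF = 6.85 W/m²; ΔT = 3.4 K

CO₂: 5.35 × ln(802/283) = 5.35 × ln(2.83392) = 5.35 × 1.04166 = 5.5729 W/m².
CH₄: 0.036 × (√3783 − √680) = 0.036 × (61.5061 − 26.0768) = 0.036 × 35.4293 = 1.2755 W/m².
Total ΔF = 5.5729 + 1.2755 = 6.8484 W/m².
ΔT = λ ΔF = 0.50 × 6.85 = 3.4250 K.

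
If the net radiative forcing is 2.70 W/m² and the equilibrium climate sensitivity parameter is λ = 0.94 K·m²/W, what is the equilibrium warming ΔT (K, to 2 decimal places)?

ΔT = 2.54 K

ΔT = λ ΔF = 0.94 × 2.70 = 2.5380 K.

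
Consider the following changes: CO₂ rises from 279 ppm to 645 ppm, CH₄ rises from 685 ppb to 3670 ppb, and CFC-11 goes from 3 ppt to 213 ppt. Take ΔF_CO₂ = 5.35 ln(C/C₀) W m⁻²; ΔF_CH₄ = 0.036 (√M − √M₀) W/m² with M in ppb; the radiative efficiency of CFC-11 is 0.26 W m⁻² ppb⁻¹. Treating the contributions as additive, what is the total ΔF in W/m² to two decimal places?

ΔF = 5.78 W/m²

CO₂: 5.35 × ln(645/279) = 5.35 × ln(2.31183) = 5.35 × 0.83804 = 4.4835 W/m².
CH₄: 0.036 × (√3670 − √685) = 0.036 × (60.5805 − 26.1725) = 0.036 × 34.4080 = 1.2387 W/m².
CFC-11: Δ = 213 − 3 = 210 ppt = 0.210 ppb; ΔF = 0.26 × 0.210 = 0.0546 W/m².
Total ΔF = 4.4835 + 1.2387 + 0.0546 = 5.7768 W/m².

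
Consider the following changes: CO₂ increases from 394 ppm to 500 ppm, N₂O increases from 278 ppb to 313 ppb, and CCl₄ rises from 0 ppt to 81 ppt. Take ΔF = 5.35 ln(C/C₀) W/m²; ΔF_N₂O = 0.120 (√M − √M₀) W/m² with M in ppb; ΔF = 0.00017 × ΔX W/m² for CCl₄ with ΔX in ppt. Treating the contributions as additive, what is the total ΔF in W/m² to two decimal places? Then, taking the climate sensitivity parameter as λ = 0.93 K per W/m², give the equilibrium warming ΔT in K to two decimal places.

ΔF = 1.41 W/m²; ΔT = 1.31 K

CO₂: 5.35 × ln(500/394) = 5.35 × ln(1.26904) = 5.35 × 0.23826 = 1.2747 W/m².
N₂O: 0.120 × (√313 − √278) = 0.120 × (17.6918 − 16.6733) = 0.120 × 1.0185 = 0.1222 W/m².
CCl₄: ΔF = 0.00017 × (81 − 0) = 0.00017 × 81 = 0.0138 W/m².
Total ΔF = 1.2747 + 0.1222 + 0.0138 = 1.4107 W/m².
ΔT = λ ΔF = 0.93 × 1.41 = 1.3113 K.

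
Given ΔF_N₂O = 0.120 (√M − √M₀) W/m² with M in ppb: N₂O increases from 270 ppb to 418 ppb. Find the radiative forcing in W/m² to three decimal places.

N₂O: 0.120 × (√418 − √270) = 0.120 × (20.4450 − 16.4317) = 0.120 × 4.0133 = 0.4816 W/m².

ΔF = 0.482 W/m²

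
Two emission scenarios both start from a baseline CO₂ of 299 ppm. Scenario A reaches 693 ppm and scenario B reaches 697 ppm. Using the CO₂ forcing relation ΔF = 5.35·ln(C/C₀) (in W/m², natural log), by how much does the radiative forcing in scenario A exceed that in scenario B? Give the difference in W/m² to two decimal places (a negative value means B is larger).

ΔF_A = 5.35 ln(693/299) = 5.35 × 0.84059 = 4.4972 W/m².
ΔF_B = 5.35 ln(697/299) = 5.35 × 0.84634 = 4.5279 W/m².
Difference: 4.4972 − 4.5279 = -0.0307 W/m².

ΔF_A − ΔF_B = -0.03 W/m²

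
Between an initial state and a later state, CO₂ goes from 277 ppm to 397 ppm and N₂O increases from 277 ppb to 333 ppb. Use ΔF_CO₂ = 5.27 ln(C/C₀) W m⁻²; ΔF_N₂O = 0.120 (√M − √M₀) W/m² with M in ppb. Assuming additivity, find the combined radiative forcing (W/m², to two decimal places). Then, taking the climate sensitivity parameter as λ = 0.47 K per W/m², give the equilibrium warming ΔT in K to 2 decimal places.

CO₂: 5.27 × ln(397/277) = 5.27 × ln(1.43321) = 5.27 × 0.35992 = 1.8968 W/m².
N₂O: 0.120 × (√333 − √277) = 0.120 × (18.2483 − 16.6433) = 0.120 × 1.6050 = 0.1926 W/m².
Total ΔF = 1.8968 + 0.1926 = 2.0894 W/m².
ΔT = λ ΔF = 0.47 × 2.09 = 0.9823 K.

ΔF = 2.09 W/m²; ΔT = 0.98 K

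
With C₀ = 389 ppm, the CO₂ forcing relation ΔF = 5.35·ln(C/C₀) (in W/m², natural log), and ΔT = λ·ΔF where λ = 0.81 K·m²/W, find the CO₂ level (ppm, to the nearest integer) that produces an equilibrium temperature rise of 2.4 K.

C ≈ 677 ppm

Required forcing: ΔF = ΔT/λ = 2.4/0.81 = 2.9630 W/m².
Then ln(C/389) = ΔF/5.35 = 2.9630/5.35 = 0.55383.
So C = 389 × e^0.55383 = 389 × 1.73990 = 676.82 ppm.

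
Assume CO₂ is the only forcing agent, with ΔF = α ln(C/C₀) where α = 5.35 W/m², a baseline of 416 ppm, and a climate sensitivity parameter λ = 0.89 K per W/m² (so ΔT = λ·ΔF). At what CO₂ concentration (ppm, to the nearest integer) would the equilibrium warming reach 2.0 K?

Required forcing: ΔF = ΔT/λ = 2.0/0.89 = 2.2472 W/m².
Then ln(C/416) = ΔF/5.35 = 2.2472/5.35 = 0.42004.
So C = 416 × e^0.42004 = 416 × 1.52202 = 633.16 ppm.

C ≈ 633 ppm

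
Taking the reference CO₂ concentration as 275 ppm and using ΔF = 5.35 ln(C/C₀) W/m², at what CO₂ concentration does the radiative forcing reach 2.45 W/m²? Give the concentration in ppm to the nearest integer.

C ≈ 435 ppm

Set 5.35 ln(C/275) = 2.45, so ln(C/275) = 2.45/5.35 = 0.45794.
Then C/275 = e^0.45794 = 1.58081, giving C = 275 × 1.58081 = 434.72 ppm.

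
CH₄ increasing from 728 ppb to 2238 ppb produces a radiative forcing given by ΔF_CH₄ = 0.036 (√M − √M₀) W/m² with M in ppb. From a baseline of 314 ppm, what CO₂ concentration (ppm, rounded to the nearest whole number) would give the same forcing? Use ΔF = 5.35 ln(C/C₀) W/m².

C ≈ 360 ppm

CH₄ forcing: 0.036 × (√2238 − √728) = 0.036 × (47.3075 − 26.9815) = 0.036 × 20.3260 = 0.73174 W/m².
Set 5.35 ln(C/314) = 0.73174: ln(C/314) = 0.73174/5.35 = 0.13677, so C = 314 × e^0.13677 = 314 × 1.14656 = 360.02 ppm.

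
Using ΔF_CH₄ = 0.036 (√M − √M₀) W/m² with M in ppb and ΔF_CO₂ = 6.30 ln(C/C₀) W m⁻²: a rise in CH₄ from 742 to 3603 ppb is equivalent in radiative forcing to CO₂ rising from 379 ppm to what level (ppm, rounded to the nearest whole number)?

CH₄ forcing: 0.036 × (√3603 − √742) = 0.036 × (60.0250 − 27.2397) = 0.036 × 32.7853 = 1.18027 W/m².
Set 6.30 ln(C/379) = 1.18027: ln(C/379) = 1.18027/6.30 = 0.18734, so C = 379 × e^0.18734 = 379 × 1.20604 = 457.09 ppm.

C ≈ 457 ppm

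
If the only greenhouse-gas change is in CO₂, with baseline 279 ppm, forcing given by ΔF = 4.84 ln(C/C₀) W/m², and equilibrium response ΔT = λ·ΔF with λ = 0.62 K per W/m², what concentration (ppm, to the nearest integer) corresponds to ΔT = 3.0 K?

C ≈ 758 ppm

Required forcing: ΔF = ΔT/λ = 3.0/0.62 = 4.8387 W/m².
Then ln(C/279) = ΔF/4.84 = 4.8387/4.84 = 0.99973.
So C = 279 × e^0.99973 = 279 × 2.71755 = 758.20 ppm.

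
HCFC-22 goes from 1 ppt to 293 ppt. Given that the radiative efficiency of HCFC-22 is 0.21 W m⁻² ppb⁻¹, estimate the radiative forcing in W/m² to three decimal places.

ΔF = 0.061 W/m²

HCFC-22: Δ = 293 − 1 = 292 ppt = 0.292 ppb; ΔF = 0.21 × 0.292 = 0.0613 W/m².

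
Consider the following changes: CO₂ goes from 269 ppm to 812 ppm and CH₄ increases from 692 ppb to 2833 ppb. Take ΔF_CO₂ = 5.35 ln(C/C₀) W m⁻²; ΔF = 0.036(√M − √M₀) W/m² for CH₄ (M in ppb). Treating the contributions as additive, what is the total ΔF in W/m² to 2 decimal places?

CO₂: 5.35 × ln(812/269) = 5.35 × ln(3.01859) = 5.35 × 1.10479 = 5.9106 W/m².
CH₄: 0.036 × (√2833 − √692) = 0.036 × (53.2259 − 26.3059) = 0.036 × 26.9200 = 0.9691 W/m².
Total ΔF = 5.9106 + 0.9691 = 6.8797 W/m².

ΔF = 6.88 W/m²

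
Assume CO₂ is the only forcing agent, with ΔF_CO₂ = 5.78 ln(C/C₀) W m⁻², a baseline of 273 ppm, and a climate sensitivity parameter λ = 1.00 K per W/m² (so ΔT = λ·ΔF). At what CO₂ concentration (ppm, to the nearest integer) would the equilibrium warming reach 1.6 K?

Required forcing: ΔF = ΔT/λ = 1.6/1.00 = 1.6000 W/m².
Then ln(C/273) = ΔF/5.78 = 1.6000/5.78 = 0.27682.
So C = 273 × e^0.27682 = 273 × 1.31893 = 360.07 ppm.

C ≈ 360 ppm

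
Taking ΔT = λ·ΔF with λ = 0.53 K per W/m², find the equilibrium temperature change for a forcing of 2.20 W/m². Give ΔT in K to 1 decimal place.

ΔT = 1.2 K

ΔT = λ ΔF = 0.53 × 2.20 = 1.1660 K.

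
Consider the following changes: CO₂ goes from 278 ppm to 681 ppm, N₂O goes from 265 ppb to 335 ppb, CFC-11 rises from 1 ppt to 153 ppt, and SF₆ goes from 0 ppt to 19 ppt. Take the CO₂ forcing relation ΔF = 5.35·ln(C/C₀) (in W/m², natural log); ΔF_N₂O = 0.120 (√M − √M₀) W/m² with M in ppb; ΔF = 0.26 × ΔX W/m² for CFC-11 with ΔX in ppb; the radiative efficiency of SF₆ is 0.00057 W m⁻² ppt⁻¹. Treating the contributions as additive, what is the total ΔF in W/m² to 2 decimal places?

ΔF = 5.09 W/m²

CO₂: 5.35 × ln(681/278) = 5.35 × ln(2.44964) = 5.35 × 0.89594 = 4.7933 W/m².
N₂O: 0.120 × (√335 − √265) = 0.120 × (18.3030 − 16.2788) = 0.120 × 2.0242 = 0.2429 W/m².
CFC-11: Δ = 153 − 1 = 152 ppt = 0.152 ppb; ΔF = 0.26 × 0.152 = 0.0395 W/m².
SF₆: ΔF = 0.00057 × (19 − 0) = 0.00057 × 19 = 0.0108 W/m².
Total ΔF = 4.7933 + 0.2429 + 0.0395 + 0.0108 = 5.0865 W/m².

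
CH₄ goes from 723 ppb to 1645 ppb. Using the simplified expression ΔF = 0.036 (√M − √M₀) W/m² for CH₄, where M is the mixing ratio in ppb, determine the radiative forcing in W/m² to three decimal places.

ΔF = 0.492 W/m²

CH₄: 0.036 × (√1645 − √723) = 0.036 × (40.5586 − 26.8887) = 0.036 × 13.6699 = 0.4921 W/m².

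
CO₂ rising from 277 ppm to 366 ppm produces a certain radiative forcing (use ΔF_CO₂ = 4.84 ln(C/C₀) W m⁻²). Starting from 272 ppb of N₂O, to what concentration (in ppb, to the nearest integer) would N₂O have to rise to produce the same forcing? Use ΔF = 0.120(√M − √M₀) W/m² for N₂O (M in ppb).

CO₂ forcing: 4.84 × ln(366/277) = 4.84 × 0.278616 = 1.34850 W/m².
Set 0.120(√M − √272) = 1.34850: √M = 1.34850/0.120 + √272 = 11.2375 + 16.4924 = 27.7299.
M = (27.7299)² = 768.95 ppb.

M ≈ 769 ppb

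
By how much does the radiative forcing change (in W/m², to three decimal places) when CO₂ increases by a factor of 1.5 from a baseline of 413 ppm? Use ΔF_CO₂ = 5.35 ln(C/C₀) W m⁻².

ΔF = 2.169 W/m²

Because the forcing depends only on the ratio C/C₀, the initial concentration does not enter.
ΔF = 5.35 × ln(1.5) = 5.35 × 0.40547 = 2.1693 W/m².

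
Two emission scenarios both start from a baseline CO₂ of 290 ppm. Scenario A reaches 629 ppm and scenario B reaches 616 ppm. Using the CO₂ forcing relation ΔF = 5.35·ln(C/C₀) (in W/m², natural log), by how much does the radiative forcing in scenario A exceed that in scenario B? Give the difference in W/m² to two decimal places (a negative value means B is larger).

ΔF_A = 5.35 ln(629/290) = 5.35 × 0.77425 = 4.1422 W/m².
ΔF_B = 5.35 ln(616/290) = 5.35 × 0.75337 = 4.0305 W/m².
Difference: 4.1422 − 4.0305 = 0.1117 W/m².

ΔF_A − ΔF_B = 0.11 W/m²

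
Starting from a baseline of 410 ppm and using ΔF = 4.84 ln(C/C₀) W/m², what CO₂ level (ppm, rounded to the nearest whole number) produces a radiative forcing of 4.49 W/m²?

Set 4.84 ln(C/410) = 4.49, so ln(C/410) = 4.49/4.84 = 0.92769.
Then C/410 = e^0.92769 = 2.52866, giving C = 410 × 2.52866 = 1036.75 ppm.

C ≈ 1037 ppm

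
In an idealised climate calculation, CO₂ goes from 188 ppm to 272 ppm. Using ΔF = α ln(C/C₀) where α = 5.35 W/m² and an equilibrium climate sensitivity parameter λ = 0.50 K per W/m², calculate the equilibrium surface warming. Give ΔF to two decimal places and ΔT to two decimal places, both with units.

ΔF = 1.98 W/m²; ΔT = 0.99 K

CO₂: 5.35 × ln(272/188) = 5.35 × ln(1.44681) = 5.35 × 0.36936 = 1.9761 W/m².
ΔT = λ ΔF = 0.50 × 1.98 = 0.9900 K.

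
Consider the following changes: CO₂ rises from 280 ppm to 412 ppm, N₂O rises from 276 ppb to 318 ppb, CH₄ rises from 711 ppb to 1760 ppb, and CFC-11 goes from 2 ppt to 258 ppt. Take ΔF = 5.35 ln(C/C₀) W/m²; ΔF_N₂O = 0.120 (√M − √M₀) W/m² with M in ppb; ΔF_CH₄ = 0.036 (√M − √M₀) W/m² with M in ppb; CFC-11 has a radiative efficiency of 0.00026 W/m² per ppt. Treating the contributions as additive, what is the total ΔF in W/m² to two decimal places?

ΔF = 2.83 W/m²

CO₂: 5.35 × ln(412/280) = 5.35 × ln(1.47143) = 5.35 × 0.38623 = 2.0663 W/m².
N₂O: 0.120 × (√318 − √276) = 0.120 × (17.8326 − 16.6132) = 0.120 × 1.2194 = 0.1463 W/m².
CH₄: 0.036 × (√1760 − √711) = 0.036 × (41.9524 − 26.6646) = 0.036 × 15.2878 = 0.5504 W/m².
CFC-11: ΔF = 0.00026 × (258 − 2) = 0.00026 × 256 = 0.0666 W/m².
Total ΔF = 2.0663 + 0.1463 + 0.5504 + 0.0666 = 2.8296 W/m².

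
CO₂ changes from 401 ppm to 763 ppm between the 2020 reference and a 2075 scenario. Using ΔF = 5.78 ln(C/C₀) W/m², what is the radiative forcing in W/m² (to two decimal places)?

ΔF = 3.72 W/m²

CO₂: 5.78 × ln(763/401) = 5.78 × ln(1.90274) = 5.78 × 0.64329 = 3.7182 W/m².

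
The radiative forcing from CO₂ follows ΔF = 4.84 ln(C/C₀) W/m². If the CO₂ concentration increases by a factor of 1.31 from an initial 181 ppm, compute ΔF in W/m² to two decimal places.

ΔF = 1.31 W/m²

ΔF = 4.84 × ln(1.31) = 4.84 × 0.27003 = 1.3069 W/m².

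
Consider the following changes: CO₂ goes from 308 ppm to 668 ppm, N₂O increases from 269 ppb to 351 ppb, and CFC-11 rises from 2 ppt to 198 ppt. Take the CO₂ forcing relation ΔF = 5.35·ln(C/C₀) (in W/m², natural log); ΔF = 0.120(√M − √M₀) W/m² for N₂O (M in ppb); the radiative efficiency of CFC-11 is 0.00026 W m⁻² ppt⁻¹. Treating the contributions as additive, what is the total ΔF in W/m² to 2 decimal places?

CO₂: 5.35 × ln(668/308) = 5.35 × ln(2.16883) = 5.35 × 0.77419 = 4.1419 W/m².
N₂O: 0.120 × (√351 − √269) = 0.120 × (18.7350 − 16.4012) = 0.120 × 2.3338 = 0.2801 W/m².
CFC-11: ΔF = 0.00026 × (198 − 2) = 0.00026 × 196 = 0.0510 W/m².
Total ΔF = 4.1419 + 0.2801 + 0.0510 = 4.4730 W/m².

ΔF = 4.47 W/m²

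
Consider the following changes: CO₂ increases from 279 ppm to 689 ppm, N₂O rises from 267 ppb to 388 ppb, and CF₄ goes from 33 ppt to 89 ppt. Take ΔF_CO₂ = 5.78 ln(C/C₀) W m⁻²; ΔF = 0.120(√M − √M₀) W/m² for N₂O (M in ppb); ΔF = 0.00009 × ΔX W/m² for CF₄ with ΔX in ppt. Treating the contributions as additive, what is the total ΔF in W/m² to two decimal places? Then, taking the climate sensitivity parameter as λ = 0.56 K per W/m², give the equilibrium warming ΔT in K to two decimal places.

CO₂: 5.78 × ln(689/279) = 5.78 × ln(2.46953) = 5.78 × 0.90403 = 5.2253 W/m².
N₂O: 0.120 × (√388 − √267) = 0.120 × (19.6977 − 16.3401) = 0.120 × 3.3576 = 0.4029 W/m².
CF₄: ΔF = 0.00009 × (89 − 33) = 0.00009 × 56 = 0.0050 W/m².
Total ΔF = 5.2253 + 0.4029 + 0.0050 = 5.6332 W/m².
ΔT = λ ΔF = 0.56 × 5.63 = 3.1528 K.

ΔF = 5.63 W/m²; ΔT = 3.15 K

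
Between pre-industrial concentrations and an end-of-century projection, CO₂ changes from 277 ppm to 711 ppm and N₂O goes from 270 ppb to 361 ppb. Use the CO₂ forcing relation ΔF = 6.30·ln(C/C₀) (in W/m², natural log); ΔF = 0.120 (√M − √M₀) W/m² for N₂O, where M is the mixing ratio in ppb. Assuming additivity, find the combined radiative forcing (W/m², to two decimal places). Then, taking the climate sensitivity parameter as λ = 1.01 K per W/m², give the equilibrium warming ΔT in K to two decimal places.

CO₂: 6.30 × ln(711/277) = 6.30 × ln(2.56679) = 6.30 × 0.94266 = 5.9388 W/m².
N₂O: 0.120 × (√361 − √270) = 0.120 × (19.0000 − 16.4317) = 0.120 × 2.5683 = 0.3082 W/m².
Total ΔF = 5.9388 + 0.3082 = 6.2470 W/m².
ΔT = λ ΔF = 1.01 × 6.25 = 6.3125 K.

ΔF = 6.25 W/m²; ΔT = 6.31 K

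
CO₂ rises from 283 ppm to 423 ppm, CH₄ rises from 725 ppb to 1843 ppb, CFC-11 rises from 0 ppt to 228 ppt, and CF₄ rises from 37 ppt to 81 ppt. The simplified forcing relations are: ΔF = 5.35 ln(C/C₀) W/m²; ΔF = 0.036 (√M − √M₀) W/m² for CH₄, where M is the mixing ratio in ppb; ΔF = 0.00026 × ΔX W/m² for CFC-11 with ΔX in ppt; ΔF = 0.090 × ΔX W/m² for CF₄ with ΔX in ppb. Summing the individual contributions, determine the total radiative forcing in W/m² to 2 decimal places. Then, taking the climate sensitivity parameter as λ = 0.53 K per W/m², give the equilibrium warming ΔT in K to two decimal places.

CO₂: 5.35 × ln(423/283) = 5.35 × ln(1.49470) = 5.35 × 0.40193 = 2.1503 W/m².
CH₄: 0.036 × (√1843 − √725) = 0.036 × (42.9302 − 26.9258) = 0.036 × 16.0044 = 0.5762 W/m².
CFC-11: ΔF = 0.00026 × (228 − 0) = 0.00026 × 228 = 0.0593 W/m².
CF₄: Δ = 81 − 37 = 44 ppt = 0.044 ppb; ΔF = 0.090 × 0.044 = 0.0040 W/m².
Total ΔF = 2.1503 + 0.5762 + 0.0593 + 0.0040 = 2.7898 W/m².
ΔT = λ ΔF = 0.53 × 2.79 = 1.4787 K.

ΔF = 2.79 W/m²; ΔT = 1.48 K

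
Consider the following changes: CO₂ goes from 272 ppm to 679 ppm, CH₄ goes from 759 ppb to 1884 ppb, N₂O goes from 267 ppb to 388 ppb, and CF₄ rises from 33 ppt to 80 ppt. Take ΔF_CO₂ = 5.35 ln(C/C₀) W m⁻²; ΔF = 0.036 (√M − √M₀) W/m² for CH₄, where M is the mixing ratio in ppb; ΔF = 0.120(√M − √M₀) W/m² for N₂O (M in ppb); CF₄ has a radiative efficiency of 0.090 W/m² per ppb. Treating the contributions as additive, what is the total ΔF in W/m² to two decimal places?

CO₂: 5.35 × ln(679/272) = 5.35 × ln(2.49632) = 5.35 × 0.91482 = 4.8943 W/m².
CH₄: 0.036 × (√1884 − √759) = 0.036 × (43.4051 − 27.5500) = 0.036 × 15.8551 = 0.5708 W/m².
N₂O: 0.120 × (√388 − √267) = 0.120 × (19.6977 − 16.3401) = 0.120 × 3.3576 = 0.4029 W/m².
CF₄: Δ = 80 − 33 = 47 ppt = 0.047 ppb; ΔF = 0.090 × 0.047 = 0.0042 W/m².
Total ΔF = 4.8943 + 0.5708 + 0.4029 + 0.0042 = 5.8722 W/m².

ΔF = 5.87 W/m²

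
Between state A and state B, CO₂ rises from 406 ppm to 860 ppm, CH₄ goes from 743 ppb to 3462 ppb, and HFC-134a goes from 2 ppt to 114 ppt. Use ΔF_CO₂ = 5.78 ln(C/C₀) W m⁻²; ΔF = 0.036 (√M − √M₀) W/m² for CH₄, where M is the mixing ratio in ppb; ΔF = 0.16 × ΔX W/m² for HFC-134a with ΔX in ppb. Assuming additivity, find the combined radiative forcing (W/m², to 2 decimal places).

CO₂: 5.78 × ln(860/406) = 5.78 × ln(2.11823) = 5.78 × 0.75058 = 4.3384 W/m².
CH₄: 0.036 × (√3462 − √743) = 0.036 × (58.8388 − 27.2580) = 0.036 × 31.5808 = 1.1369 W/m².
HFC-134a: Δ = 114 − 2 = 112 ppt = 0.112 ppb; ΔF = 0.16 × 0.112 = 0.0179 W/m².
Total ΔF = 4.3384 + 1.1369 + 0.0179 = 5.4932 W/m².

ΔF = 5.49 W/m²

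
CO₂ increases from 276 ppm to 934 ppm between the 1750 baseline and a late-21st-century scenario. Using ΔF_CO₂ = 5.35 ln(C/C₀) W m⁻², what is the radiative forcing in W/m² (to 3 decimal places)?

CO₂: 5.35 × ln(934/276) = 5.35 × ln(3.38406) = 5.35 × 1.21908 = 6.5221 W/m².

ΔF = 6.522 W/m²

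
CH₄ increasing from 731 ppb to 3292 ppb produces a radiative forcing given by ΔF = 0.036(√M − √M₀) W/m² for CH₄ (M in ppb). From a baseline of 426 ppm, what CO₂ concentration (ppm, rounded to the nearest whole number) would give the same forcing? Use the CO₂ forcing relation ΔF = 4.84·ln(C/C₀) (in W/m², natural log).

CH₄ forcing: 0.036 × (√3292 − √731) = 0.036 × (57.3760 − 27.0370) = 0.036 × 30.3390 = 1.09220 W/m².
Set 4.84 ln(C/426) = 1.09220: ln(C/426) = 1.09220/4.84 = 0.22566, so C = 426 × e^0.22566 = 426 × 1.25315 = 533.84 ppm.

C ≈ 534 ppm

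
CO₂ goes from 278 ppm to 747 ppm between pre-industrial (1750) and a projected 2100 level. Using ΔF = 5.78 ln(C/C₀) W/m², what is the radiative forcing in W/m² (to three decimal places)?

ΔF = 5.713 W/m²

CO₂: 5.78 × ln(747/278) = 5.78 × ln(2.68705) = 5.78 × 0.98844 = 5.7132 W/m².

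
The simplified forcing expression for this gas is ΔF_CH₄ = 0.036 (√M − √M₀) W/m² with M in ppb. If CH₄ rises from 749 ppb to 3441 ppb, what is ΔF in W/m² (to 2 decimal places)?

CH₄: 0.036 × (√3441 − √749) = 0.036 × (58.6600 − 27.3679) = 0.036 × 31.2921 = 1.1265 W/m².

ΔF = 1.13 W/m²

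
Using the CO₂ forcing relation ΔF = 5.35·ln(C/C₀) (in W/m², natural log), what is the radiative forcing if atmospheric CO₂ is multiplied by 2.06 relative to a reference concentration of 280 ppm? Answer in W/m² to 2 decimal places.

ΔF = 5.35 × ln(2.06) = 5.35 × 0.72271 = 3.8665 W/m².

ΔF = 3.87 W/m²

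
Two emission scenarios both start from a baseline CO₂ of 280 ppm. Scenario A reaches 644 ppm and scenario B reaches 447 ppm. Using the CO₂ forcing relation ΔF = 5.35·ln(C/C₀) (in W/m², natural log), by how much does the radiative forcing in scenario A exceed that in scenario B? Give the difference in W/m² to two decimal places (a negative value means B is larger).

ΔF_A − ΔF_B = 1.95 W/m²

ΔF_A = 5.35 ln(644/280) = 5.35 × 0.83291 = 4.4561 W/m².
ΔF_B = 5.35 ln(447/280) = 5.35 × 0.46777 = 2.5026 W/m².
Difference: 4.4561 − 2.5026 = 1.9535 W/m².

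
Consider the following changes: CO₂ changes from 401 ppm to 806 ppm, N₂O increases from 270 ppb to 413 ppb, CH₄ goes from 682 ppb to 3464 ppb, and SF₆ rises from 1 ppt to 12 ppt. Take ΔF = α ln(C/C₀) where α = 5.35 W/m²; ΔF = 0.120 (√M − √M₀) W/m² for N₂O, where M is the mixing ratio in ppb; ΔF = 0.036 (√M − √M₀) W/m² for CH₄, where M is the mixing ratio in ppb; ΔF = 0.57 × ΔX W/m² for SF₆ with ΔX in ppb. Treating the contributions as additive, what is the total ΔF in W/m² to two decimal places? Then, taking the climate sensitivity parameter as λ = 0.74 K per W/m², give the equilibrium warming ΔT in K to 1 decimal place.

CO₂: 5.35 × ln(806/401) = 5.35 × ln(2.00998) = 5.35 × 0.69812 = 3.7349 W/m².
N₂O: 0.120 × (√413 − √270) = 0.120 × (20.3224 − 16.4317) = 0.120 × 3.8907 = 0.4669 W/m².
CH₄: 0.036 × (√3464 − √682) = 0.036 × (58.8558 − 26.1151) = 0.036 × 32.7407 = 1.1787 W/m².
SF₆: Δ = 12 − 1 = 11 ppt = 0.011 ppb; ΔF = 0.57 × 0.011 = 0.0063 W/m².
Total ΔF = 3.7349 + 0.4669 + 1.1787 + 0.0063 = 5.3868 W/m².
ΔT = λ ΔF = 0.74 × 5.39 = 3.9886 K.

ΔF = 5.39 W/m²; ΔT = 4.0 K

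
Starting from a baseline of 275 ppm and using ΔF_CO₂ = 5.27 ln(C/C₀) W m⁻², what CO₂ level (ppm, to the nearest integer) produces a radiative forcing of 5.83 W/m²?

Set 5.27 ln(C/275) = 5.83, so ln(C/275) = 5.83/5.27 = 1.10626.
Then C/275 = e^1.10626 = 3.02303, giving C = 275 × 3.02303 = 831.33 ppm.

C ≈ 831 ppm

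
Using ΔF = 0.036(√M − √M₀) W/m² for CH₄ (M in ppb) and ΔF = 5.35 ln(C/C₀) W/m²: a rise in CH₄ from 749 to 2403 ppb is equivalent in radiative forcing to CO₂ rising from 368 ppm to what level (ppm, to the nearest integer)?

C ≈ 426 ppm

CH₄ forcing: 0.036 × (√2403 − √749) = 0.036 × (49.0204 − 27.3679) = 0.036 × 21.6525 = 0.77949 W/m².
Set 5.35 ln(C/368) = 0.77949: ln(C/368) = 0.77949/5.35 = 0.14570, so C = 368 × e^0.14570 = 368 × 1.15685 = 425.72 ppm.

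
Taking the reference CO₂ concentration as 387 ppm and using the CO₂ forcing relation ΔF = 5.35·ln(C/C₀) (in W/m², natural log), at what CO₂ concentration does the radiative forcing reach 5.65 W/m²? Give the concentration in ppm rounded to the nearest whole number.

Set 5.35 ln(C/387) = 5.65, so ln(C/387) = 5.65/5.35 = 1.05607.
Then C/387 = e^1.05607 = 2.87505, giving C = 387 × 2.87505 = 1112.64 ppm.

C ≈ 1113 ppm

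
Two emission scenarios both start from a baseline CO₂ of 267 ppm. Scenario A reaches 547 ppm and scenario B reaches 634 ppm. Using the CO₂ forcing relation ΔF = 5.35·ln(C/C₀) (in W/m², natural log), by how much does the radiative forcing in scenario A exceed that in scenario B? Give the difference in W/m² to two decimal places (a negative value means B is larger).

ΔF_A = 5.35 ln(547/267) = 5.35 × 0.71720 = 3.8370 W/m².
ΔF_B = 5.35 ln(634/267) = 5.35 × 0.86480 = 4.6267 W/m².
Difference: 3.8370 − 4.6267 = -0.7897 W/m².
(Equivalently, ΔF_A − ΔF_B = 5.35 ln(547/634) = 5.35 × -0.14760 = -0.7897 W/m².)

ΔF_A − ΔF_B = -0.79 W/m²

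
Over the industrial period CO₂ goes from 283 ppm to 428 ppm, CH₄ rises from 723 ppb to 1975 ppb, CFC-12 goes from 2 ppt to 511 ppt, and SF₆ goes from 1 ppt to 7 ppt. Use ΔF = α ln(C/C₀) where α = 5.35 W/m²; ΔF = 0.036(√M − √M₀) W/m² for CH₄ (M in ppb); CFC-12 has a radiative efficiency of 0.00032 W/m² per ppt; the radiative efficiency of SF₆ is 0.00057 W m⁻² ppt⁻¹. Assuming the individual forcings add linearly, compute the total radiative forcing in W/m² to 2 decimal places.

ΔF = 3.01 W/m²

CO₂: 5.35 × ln(428/283) = 5.35 × ln(1.51237) = 5.35 × 0.41368 = 2.2132 W/m².
CH₄: 0.036 × (√1975 − √723) = 0.036 × (44.4410 − 26.8887) = 0.036 × 17.5523 = 0.6319 W/m².
CFC-12: ΔF = 0.00032 × (511 − 2) = 0.00032 × 509 = 0.1629 W/m².
SF₆: ΔF = 0.00057 × (7 − 1) = 0.00057 × 6 = 0.0034 W/m².
Total ΔF = 2.2132 + 0.6319 + 0.1629 + 0.0034 = 3.0114 W/m².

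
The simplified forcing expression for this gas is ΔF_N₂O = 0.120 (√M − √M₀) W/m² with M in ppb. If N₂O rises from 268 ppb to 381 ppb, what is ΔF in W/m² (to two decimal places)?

ΔF = 0.38 W/m²

N₂O: 0.120 × (√381 − √268) = 0.120 × (19.5192 − 16.3707) = 0.120 × 3.1485 = 0.3778 W/m².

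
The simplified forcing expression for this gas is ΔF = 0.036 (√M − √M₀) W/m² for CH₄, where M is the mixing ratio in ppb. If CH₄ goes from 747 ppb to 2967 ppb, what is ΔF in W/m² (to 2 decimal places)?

ΔF = 0.98 W/m²

CH₄: 0.036 × (√2967 − √747) = 0.036 × (54.4702 − 27.3313) = 0.036 × 27.1389 = 0.9770 W/m².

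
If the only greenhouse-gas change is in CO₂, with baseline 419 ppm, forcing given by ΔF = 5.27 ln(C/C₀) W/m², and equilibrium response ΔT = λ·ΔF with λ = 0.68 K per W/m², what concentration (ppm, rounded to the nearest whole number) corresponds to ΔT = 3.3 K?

C ≈ 1052 ppm

Required forcing: ΔF = ΔT/λ = 3.3/0.68 = 4.8529 W/m².
Then ln(C/419) = ΔF/5.27 = 4.8529/5.27 = 0.92085.
So C = 419 × e^0.92085 = 419 × 2.51142 = 1052.28 ppm.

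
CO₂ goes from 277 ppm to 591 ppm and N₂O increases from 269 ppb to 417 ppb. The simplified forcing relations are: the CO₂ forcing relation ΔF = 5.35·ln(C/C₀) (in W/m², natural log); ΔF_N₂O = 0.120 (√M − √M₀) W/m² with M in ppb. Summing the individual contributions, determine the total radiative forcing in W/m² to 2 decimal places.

ΔF = 4.54 W/m²

CO₂: 5.35 × ln(591/277) = 5.35 × ln(2.13357) = 5.35 × 0.75780 = 4.0542 W/m².
N₂O: 0.120 × (√417 − √269) = 0.120 × (20.4206 − 16.4012) = 0.120 × 4.0194 = 0.4823 W/m².
Total ΔF = 4.0542 + 0.4823 = 4.5365 W/m².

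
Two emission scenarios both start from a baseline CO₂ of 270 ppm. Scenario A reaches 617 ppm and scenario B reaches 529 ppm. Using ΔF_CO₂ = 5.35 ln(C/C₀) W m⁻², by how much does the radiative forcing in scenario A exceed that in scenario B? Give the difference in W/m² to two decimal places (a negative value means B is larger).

ΔF_A = 5.35 ln(617/270) = 5.35 × 0.82645 = 4.4215 W/m².
ΔF_B = 5.35 ln(529/270) = 5.35 × 0.67257 = 3.5982 W/m².
Difference: 4.4215 − 3.5982 = 0.8233 W/m².
(Equivalently, ΔF_A − ΔF_B = 5.35 ln(617/529) = 5.35 × 0.15388 = 0.8233 W/m².)

ΔF_A − ΔF_B = 0.82 W/m²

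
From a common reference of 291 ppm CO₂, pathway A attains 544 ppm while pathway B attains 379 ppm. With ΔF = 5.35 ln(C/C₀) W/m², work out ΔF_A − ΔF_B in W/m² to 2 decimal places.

ΔF_A − ΔF_B = 1.93 W/m²

ΔF_A = 5.35 ln(544/291) = 5.35 × 0.62563 = 3.3471 W/m².
ΔF_B = 5.35 ln(379/291) = 5.35 × 0.26421 = 1.4135 W/m².
Difference: 3.3471 − 1.4135 = 1.9336 W/m².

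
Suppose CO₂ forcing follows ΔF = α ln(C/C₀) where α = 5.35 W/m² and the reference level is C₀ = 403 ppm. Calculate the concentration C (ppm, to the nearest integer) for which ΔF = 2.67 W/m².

Set 5.35 ln(C/403) = 2.67, so ln(C/403) = 2.67/5.35 = 0.49907.
Then C/403 = e^0.49907 = 1.64719, giving C = 403 × 1.64719 = 663.82 ppm.

C ≈ 664 ppm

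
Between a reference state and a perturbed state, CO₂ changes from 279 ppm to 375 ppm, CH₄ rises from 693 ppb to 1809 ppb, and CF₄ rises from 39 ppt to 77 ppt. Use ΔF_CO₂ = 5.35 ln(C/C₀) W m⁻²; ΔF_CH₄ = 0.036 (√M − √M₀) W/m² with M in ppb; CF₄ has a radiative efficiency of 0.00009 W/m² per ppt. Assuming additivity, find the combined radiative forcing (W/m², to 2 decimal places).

CO₂: 5.35 × ln(375/279) = 5.35 × ln(1.34409) = 5.35 × 0.29572 = 1.5821 W/m².
CH₄: 0.036 × (√1809 − √693) = 0.036 × (42.5323 − 26.3249) = 0.036 × 16.2074 = 0.5835 W/m².
CF₄: ΔF = 0.00009 × (77 − 39) = 0.00009 × 38 = 0.0034 W/m².
Total ΔF = 1.5821 + 0.5835 + 0.0034 = 2.1690 W/m².

ΔF = 2.17 W/m²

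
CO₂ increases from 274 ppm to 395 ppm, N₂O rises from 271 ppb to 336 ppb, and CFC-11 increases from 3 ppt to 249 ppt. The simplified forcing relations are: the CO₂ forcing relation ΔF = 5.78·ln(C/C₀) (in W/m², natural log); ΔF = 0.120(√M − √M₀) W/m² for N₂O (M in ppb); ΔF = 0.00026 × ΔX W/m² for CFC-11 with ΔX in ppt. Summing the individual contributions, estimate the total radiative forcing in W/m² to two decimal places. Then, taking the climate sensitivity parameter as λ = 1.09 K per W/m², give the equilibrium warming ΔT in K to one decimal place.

CO₂: 5.78 × ln(395/274) = 5.78 × ln(1.44161) = 5.78 × 0.36576 = 2.1141 W/m².
N₂O: 0.120 × (√336 − √271) = 0.120 × (18.3303 − 16.4621) = 0.120 × 1.8682 = 0.2242 W/m².
CFC-11: ΔF = 0.00026 × (249 − 3) = 0.00026 × 246 = 0.0640 W/m².
Total ΔF = 2.1141 + 0.2242 + 0.0640 = 2.4023 W/m².
ΔT = λ ΔF = 1.09 × 2.40 = 2.6160 K.

ΔF = 2.40 W/m²; ΔT = 2.6 K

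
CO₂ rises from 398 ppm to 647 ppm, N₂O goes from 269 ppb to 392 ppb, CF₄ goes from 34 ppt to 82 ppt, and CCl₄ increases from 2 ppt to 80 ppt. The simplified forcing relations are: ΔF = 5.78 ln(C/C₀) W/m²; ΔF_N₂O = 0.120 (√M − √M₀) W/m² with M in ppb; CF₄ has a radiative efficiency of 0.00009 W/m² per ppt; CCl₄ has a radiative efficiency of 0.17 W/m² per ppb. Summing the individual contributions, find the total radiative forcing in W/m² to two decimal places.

ΔF = 3.23 W/m²

CO₂: 5.78 × ln(647/398) = 5.78 × ln(1.62563) = 5.78 × 0.48590 = 2.8085 W/m².
N₂O: 0.120 × (√392 − √269) = 0.120 × (19.7990 − 16.4012) = 0.120 × 3.3978 = 0.4077 W/m².
CF₄: ΔF = 0.00009 × (82 − 34) = 0.00009 × 48 = 0.0043 W/m².
CCl₄: Δ = 80 − 2 = 78 ppt = 0.078 ppb; ΔF = 0.17 × 0.078 = 0.0133 W/m².
Total ΔF = 2.8085 + 0.4077 + 0.0043 + 0.0133 = 3.2338 W/m².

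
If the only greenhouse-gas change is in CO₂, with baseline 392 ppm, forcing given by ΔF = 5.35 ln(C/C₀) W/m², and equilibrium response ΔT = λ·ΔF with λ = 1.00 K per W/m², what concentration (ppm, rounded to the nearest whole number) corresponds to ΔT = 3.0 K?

Required forcing: ΔF = ΔT/λ = 3.0/1.00 = 3.0000 W/m².
Then ln(C/392) = ΔF/5.35 = 3.0000/5.35 = 0.56075.
So C = 392 × e^0.56075 = 392 × 1.75199 = 686.78 ppm.

C ≈ 687 ppm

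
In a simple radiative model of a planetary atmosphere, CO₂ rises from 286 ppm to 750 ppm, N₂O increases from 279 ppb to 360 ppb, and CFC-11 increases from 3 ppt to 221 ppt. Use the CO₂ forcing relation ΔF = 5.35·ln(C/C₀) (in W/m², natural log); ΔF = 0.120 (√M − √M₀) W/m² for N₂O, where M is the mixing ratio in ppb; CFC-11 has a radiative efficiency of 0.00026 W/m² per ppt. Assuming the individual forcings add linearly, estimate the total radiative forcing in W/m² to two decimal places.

CO₂: 5.35 × ln(750/286) = 5.35 × ln(2.62238) = 5.35 × 0.96408 = 5.1578 W/m².
N₂O: 0.120 × (√360 − √279) = 0.120 × (18.9737 − 16.7033) = 0.120 × 2.2704 = 0.2724 W/m².
CFC-11: ΔF = 0.00026 × (221 − 3) = 0.00026 × 218 = 0.0567 W/m².
Total ΔF = 5.1578 + 0.2724 + 0.0567 = 5.4869 W/m².

ΔF = 5.49 W/m²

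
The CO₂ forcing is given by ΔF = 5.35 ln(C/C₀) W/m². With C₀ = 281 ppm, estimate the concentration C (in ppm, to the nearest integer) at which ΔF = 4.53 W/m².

Set 5.35 ln(C/281) = 4.53, so ln(C/281) = 4.53/5.35 = 0.84673.
Then C/281 = e^0.84673 = 2.33201, giving C = 281 × 2.33201 = 655.29 ppm.

C ≈ 655 ppm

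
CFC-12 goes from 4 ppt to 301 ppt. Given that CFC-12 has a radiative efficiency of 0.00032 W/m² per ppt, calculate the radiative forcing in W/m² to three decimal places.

CFC-12: ΔF = 0.00032 × (301 − 4) = 0.00032 × 297 = 0.0950 W/m².

ΔF = 0.095 W/m²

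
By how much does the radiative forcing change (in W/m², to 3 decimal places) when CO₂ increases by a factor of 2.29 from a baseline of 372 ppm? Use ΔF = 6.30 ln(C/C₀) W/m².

ΔF = 5.220 W/m²

ΔF = 6.30 × ln(2.29) = 6.30 × 0.82855 = 5.2199 W/m².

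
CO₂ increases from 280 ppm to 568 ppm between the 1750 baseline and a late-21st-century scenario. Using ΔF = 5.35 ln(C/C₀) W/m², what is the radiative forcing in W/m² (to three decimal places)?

ΔF = 3.784 W/m²

CO₂: 5.35 × ln(568/280) = 5.35 × ln(2.02857) = 5.35 × 0.70733 = 3.7842 W/m².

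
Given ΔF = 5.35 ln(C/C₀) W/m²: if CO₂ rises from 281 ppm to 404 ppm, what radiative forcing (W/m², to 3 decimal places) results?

CO₂ absorption bands are partially saturated, so forcing scales with the logarithm of the concentration ratio.
CO₂: 5.35 × ln(404/281) = 5.35 × ln(1.43772) = 5.35 × 0.36306 = 1.9424 W/m².

ΔF = 1.942 W/m²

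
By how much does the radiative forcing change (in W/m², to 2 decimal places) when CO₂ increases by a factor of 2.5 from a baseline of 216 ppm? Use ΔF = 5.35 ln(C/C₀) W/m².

ΔF = 4.90 W/m²

Because the forcing depends only on the ratio C/C₀, the initial concentration does not enter.
ΔF = 5.35 × ln(2.5) = 5.35 × 0.91629 = 4.9022 W/m².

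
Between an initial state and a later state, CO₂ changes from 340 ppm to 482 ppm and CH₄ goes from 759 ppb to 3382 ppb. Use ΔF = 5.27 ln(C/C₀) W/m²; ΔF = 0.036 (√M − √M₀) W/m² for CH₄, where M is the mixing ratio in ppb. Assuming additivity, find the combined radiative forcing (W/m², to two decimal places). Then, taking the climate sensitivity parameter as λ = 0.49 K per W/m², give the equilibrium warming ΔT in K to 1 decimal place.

ΔF = 2.94 W/m²; ΔT = 1.4 K

CO₂: 5.27 × ln(482/340) = 5.27 × ln(1.41765) = 5.27 × 0.34900 = 1.8392 W/m².
CH₄: 0.036 × (√3382 − √759) = 0.036 × (58.1550 − 27.5500) = 0.036 × 30.6050 = 1.1018 W/m².
Total ΔF = 1.8392 + 1.1018 = 2.9410 W/m².
ΔT = λ ΔF = 0.49 × 2.94 = 1.4406 K.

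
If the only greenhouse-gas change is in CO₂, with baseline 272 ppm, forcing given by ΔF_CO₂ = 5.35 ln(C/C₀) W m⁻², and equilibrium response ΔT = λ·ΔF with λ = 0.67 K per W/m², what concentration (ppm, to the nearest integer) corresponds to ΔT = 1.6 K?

Required forcing: ΔF = ΔT/λ = 1.6/0.67 = 2.3881 W/m².
Then ln(C/272) = ΔF/5.35 = 2.3881/5.35 = 0.44637.
So C = 272 × e^0.44637 = 272 × 1.56263 = 425.04 ppm.

C ≈ 425 ppm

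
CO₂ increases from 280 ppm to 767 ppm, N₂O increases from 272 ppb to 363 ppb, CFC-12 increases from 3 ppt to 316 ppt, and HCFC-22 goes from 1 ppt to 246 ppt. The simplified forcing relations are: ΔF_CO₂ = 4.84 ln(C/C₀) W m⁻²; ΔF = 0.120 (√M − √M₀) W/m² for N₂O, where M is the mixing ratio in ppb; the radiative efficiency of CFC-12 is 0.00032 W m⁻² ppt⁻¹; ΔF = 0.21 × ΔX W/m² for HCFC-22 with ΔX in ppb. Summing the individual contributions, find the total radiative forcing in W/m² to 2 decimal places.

ΔF = 5.34 W/m²

CO₂: 4.84 × ln(767/280) = 4.84 × ln(2.73929) = 4.84 × 1.00770 = 4.8773 W/m².
N₂O: 0.120 × (√363 − √272) = 0.120 × (19.0526 − 16.4924) = 0.120 × 2.5602 = 0.3072 W/m².
CFC-12: ΔF = 0.00032 × (316 − 3) = 0.00032 × 313 = 0.1002 W/m².
HCFC-22: Δ = 246 − 1 = 245 ppt = 0.245 ppb; ΔF = 0.21 × 0.245 = 0.0515 W/m².
Total ΔF = 4.8773 + 0.3072 + 0.1002 + 0.0515 = 5.3362 W/m².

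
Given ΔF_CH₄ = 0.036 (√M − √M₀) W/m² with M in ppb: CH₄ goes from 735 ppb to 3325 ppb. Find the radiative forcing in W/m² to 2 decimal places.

ΔF = 1.10 W/m²

CH₄: 0.036 × (√3325 − √735) = 0.036 × (57.6628 − 27.1109) = 0.036 × 30.5519 = 1.0999 W/m².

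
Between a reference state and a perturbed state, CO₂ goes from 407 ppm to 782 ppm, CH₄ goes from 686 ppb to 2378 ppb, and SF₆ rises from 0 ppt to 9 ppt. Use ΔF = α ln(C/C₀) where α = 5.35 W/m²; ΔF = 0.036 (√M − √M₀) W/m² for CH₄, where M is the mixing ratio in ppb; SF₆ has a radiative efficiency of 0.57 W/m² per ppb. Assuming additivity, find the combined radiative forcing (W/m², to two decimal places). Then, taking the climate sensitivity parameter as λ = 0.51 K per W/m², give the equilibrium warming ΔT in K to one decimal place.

ΔF = 4.31 W/m²; ΔT = 2.2 K

CO₂: 5.35 × ln(782/407) = 5.35 × ln(1.92138) = 5.35 × 0.65304 = 3.4938 W/m².
CH₄: 0.036 × (√2378 − √686) = 0.036 × (48.7647 − 26.1916) = 0.036 × 22.5731 = 0.8126 W/m².
SF₆: Δ = 9 − 0 = 9 ppt = 0.009 ppb; ΔF = 0.57 × 0.009 = 0.0051 W/m².
Total ΔF = 3.4938 + 0.8126 + 0.0051 = 4.3115 W/m².
ΔT = λ ΔF = 0.51 × 4.31 = 2.1981 K.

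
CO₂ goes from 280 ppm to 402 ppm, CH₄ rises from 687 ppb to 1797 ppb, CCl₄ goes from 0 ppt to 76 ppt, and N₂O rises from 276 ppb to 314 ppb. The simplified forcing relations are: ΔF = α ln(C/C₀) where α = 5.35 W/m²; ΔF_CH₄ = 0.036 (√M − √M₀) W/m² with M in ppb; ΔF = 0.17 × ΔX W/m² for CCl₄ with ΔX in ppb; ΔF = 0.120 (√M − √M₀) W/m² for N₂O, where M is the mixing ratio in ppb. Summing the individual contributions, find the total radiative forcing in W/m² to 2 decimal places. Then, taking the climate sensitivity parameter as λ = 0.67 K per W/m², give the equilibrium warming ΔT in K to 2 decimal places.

CO₂: 5.35 × ln(402/280) = 5.35 × ln(1.43571) = 5.35 × 0.36166 = 1.9349 W/m².
CH₄: 0.036 × (√1797 − √687) = 0.036 × (42.3910 − 26.2107) = 0.036 × 16.1803 = 0.5825 W/m².
CCl₄: Δ = 76 − 0 = 76 ppt = 0.076 ppb; ΔF = 0.17 × 0.076 = 0.0129 W/m².
N₂O: 0.120 × (√314 − √276) = 0.120 × (17.7200 − 16.6132) = 0.120 × 1.1068 = 0.1328 W/m².
Total ΔF = 1.9349 + 0.5825 + 0.0129 + 0.1328 = 2.6631 W/m².
ΔT = λ ΔF = 0.67 × 2.66 = 1.7822 K.

ΔF = 2.66 W/m²; ΔT = 1.78 K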